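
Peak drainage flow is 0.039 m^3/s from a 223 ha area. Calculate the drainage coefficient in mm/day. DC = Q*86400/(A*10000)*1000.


DC = Q * 86400 / (A * 10000) * 1000
DC = 0.039 * 86400 / (223 * 10000) * 1000
DC = 3369600.0000 / 2230000

1.5110 mm/day


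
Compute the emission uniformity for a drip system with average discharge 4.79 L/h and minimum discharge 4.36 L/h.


EU = (q_min/q_avg)*100 = (4.36/4.79)*100 = 91.0230%

91.0230 %


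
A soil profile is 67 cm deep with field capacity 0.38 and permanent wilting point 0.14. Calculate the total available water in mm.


AWC = (FC - PWP) * d * 10
AWC = (0.38 - 0.14) * 67 * 10
AWC = 0.2400 * 67 * 10

160.8000 mm


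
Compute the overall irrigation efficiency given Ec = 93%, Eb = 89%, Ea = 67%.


Ec = 0.93, Eb = 0.89, Ea = 0.67
E = 0.93 * 0.89 * 0.67 * 100 = 55.4559%

55.4559 %


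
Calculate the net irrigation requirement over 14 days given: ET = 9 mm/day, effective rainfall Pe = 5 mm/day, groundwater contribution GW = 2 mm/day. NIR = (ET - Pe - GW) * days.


Daily deficit = ET - Pe - GW = 9 - 5 - 2 = 2 mm/day
NIR = 2 * 14 = 28 mm

28.0000 mm


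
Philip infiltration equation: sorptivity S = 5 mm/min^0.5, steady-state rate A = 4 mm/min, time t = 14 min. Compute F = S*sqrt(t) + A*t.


F = S*sqrt(t) + A*t
F = 5*sqrt(14) + 4*14
F = 5*3.741657 + 56

74.7083 mm


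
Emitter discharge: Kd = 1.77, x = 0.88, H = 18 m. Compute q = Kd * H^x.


q = Kd * H^x = 1.77 * 18^0.88 = 1.77 * 12.724473

22.5223 L/h


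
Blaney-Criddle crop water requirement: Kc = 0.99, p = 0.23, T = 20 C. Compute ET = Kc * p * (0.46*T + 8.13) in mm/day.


ET = Kc * p * (0.46*T + 8.13)
ET = 0.99 * 0.23 * (0.46*20 + 8.13)
ET = 0.99 * 0.23 * 17.3300

3.9460 mm/day


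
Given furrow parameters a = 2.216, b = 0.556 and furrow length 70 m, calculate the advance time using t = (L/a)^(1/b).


t = (L/a)^(1/b)
t = (70/2.216)^(1/0.556)
t = 31.588448^(1/0.556)

497.7294 min


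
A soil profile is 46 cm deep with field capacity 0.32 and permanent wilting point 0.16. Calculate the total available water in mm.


AWC = (FC - PWP) * d * 10
AWC = (0.32 - 0.16) * 46 * 10
AWC = 0.1600 * 46 * 10

73.6000 mm


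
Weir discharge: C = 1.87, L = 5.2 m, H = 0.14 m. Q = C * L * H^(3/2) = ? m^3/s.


Q = C * L * H^(3/2) = 1.87 * 5.2 * 0.14^1.5 = 1.87 * 5.2 * 0.052383

0.5094 m^3/s


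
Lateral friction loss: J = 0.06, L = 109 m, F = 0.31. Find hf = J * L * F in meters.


hf = J * L * F = 0.06 * 109 * 0.31 = 2.0274 m

2.0274 m


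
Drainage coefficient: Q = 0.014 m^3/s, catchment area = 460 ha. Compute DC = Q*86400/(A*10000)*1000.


DC = Q * 86400 / (A * 10000) * 1000
DC = 0.014 * 86400 / (460 * 10000) * 1000
DC = 1209600.0000 / 4600000

0.2630 mm/day


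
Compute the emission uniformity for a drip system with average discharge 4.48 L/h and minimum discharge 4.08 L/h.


EU = (q_min/q_avg)*100 = (4.08/4.48)*100 = 91.0714%

91.0714 %


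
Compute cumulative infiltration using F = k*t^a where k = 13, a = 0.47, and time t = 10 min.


F = k * t^a = 13 * 10^0.47
F = 13 * 2.951209

38.3657 mm


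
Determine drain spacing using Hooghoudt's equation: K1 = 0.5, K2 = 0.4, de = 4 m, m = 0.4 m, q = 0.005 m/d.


S^2 = 8*K2*de*m/q + 4*K1*m^2/q
S^2 = 8*0.4*4*0.4/0.005 + 4*0.5*0.4^2/0.005
S = sqrt(1088.0000)

32.9848 m


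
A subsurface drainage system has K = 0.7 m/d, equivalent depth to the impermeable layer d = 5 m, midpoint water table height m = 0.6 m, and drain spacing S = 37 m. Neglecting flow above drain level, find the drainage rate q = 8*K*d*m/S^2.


q = 8*K*d*m/S^2
q = 8*0.7*5*0.6/37^2
q = 16.8000 / 1369

0.0123 m/d


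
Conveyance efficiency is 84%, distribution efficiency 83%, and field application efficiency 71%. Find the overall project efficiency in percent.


Ec = 0.84, Eb = 0.83, Ea = 0.71
E = 0.84 * 0.83 * 0.71 * 100 = 49.5012%

49.5012 %


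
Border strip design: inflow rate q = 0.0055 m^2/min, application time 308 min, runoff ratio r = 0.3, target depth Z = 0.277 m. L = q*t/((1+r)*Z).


L = q*t/((1+r)*Z)
L = 0.0055*308/((1+0.3)*0.277)
L = 1.694/0.3601

4.7042 m


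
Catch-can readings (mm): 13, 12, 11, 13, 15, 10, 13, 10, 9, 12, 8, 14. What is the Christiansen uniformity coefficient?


mean = 11.666667 mm
MAD = 1.722222 mm
CU = (1 - 1.722222/11.666667)*100

85.2381 %


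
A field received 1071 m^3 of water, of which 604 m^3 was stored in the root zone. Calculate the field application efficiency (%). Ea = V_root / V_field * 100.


Ea = V_root / V_field * 100 = 604 / 1071 * 100 = 56.3959%

56.3959 %


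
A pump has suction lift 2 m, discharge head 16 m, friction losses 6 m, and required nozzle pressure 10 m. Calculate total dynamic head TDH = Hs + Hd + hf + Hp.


TDH = Hs + Hd + hf + Hp = 2 + 16 + 6 + 10 = 34

34 m


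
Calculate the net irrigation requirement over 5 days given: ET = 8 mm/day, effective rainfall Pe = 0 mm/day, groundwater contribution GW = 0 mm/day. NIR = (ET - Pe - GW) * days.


Daily deficit = ET - Pe - GW = 8 - 0 - 0 = 8 mm/day
NIR = 8 * 5 = 40 mm

40.0000 mm


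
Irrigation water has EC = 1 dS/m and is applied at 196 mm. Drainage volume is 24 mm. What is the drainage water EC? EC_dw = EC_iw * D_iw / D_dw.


EC_dw = EC_iw * D_iw / D_dw
EC_dw = 1 * 196 / 24
EC_dw = 196 / 24

8.1667 dS/m


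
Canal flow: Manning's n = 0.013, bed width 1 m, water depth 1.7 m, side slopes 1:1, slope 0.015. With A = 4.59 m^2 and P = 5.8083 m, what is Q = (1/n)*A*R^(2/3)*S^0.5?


R = A/P = 4.59/5.8083 = 0.790248
Q = (1/0.013) * 4.59 * 0.790248^(2/3) * 0.015^0.5

36.9622 m^3/s


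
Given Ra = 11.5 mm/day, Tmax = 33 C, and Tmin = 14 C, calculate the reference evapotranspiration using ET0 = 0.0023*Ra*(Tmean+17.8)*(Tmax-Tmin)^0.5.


Tmean = (Tmax + Tmin)/2 = (33 + 14)/2 = 23.5
ET0 = 0.0023 * 11.5 * (23.5 + 17.8) * sqrt(33 - 14)
ET0 = 0.0023 * 11.5 * 41.3 * 4.358899

4.7616 mm/day


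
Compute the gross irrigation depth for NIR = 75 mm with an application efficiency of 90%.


Ea = 90% = 0.9
GID = NIR / Ea = 75 / 0.9 = 83.3333 mm

83.3333 mm


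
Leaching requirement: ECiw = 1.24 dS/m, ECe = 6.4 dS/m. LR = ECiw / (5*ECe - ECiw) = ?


LR = ECiw / (5*ECe - ECiw)
LR = 1.24 / (5*6.4 - 1.24)
LR = 1.24 / 30.7600

0.0403


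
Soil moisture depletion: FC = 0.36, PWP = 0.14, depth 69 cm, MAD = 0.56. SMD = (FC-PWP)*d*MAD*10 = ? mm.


SMD = (FC - PWP) * d * MAD * 10
SMD = (0.36 - 0.14) * 69 * 0.56 * 10
SMD = 0.2200 * 69 * 0.56 * 10

85.0080 mm


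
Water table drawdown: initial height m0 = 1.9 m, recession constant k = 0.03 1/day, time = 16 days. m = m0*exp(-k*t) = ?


m = m0 * exp(-k*t)
m = 1.9 * exp(-0.03 * 16)
m = 1.9 * exp(-0.4800)

1.1757 m


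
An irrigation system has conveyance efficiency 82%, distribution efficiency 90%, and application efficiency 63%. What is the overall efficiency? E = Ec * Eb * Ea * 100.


Ec = 0.82, Eb = 0.9, Ea = 0.63
E = 0.82 * 0.9 * 0.63 * 100 = 46.4940%

46.4940 %


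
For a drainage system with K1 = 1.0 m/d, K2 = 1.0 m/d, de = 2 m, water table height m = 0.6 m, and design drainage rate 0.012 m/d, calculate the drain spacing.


S^2 = 8*K2*de*m/q + 4*K1*m^2/q
S^2 = 8*1.0*2*0.6/0.012 + 4*1.0*0.6^2/0.012
S = sqrt(920.0000)

30.3315 m


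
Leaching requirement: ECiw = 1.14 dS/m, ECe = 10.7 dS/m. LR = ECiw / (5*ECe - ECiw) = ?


LR = ECiw / (5*ECe - ECiw)
LR = 1.14 / (5*10.7 - 1.14)
LR = 1.14 / 52.3600

0.0218


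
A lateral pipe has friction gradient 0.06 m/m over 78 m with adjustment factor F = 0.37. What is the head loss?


hf = J * L * F = 0.06 * 78 * 0.37 = 1.7316 m

1.7316 m


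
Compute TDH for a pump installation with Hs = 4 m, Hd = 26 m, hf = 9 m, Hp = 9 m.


TDH = Hs + Hd + hf + Hp = 4 + 26 + 9 + 9 = 48

48 m


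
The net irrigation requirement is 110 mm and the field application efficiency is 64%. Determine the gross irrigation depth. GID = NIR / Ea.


Ea = 64% = 0.64
GID = NIR / Ea = 110 / 0.64 = 171.8750 mm

171.8750 mm


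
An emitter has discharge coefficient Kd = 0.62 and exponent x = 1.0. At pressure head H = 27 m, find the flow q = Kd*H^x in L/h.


q = Kd * H^x = 0.62 * 27^1.0 = 0.62 * 27.000000

16.7400 L/h


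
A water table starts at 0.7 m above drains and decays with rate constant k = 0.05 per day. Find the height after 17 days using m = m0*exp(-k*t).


m = m0 * exp(-k*t)
m = 0.7 * exp(-0.05 * 17)
m = 0.7 * exp(-0.8500)

0.2992 m


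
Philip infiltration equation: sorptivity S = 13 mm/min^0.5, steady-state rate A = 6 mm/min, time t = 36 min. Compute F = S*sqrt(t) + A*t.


F = S*sqrt(t) + A*t
F = 13*sqrt(36) + 6*36
F = 13*6.000000 + 216

294.0000 mm


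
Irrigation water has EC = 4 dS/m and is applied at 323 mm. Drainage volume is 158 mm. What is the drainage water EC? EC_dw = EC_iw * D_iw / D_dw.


EC_dw = EC_iw * D_iw / D_dw
EC_dw = 4 * 323 / 158
EC_dw = 1292 / 158

8.1772 dS/m


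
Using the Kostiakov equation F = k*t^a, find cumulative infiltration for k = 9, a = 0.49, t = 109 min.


F = k * t^a = 9 * 109^0.49
F = 9 * 9.961827

89.6564 mm


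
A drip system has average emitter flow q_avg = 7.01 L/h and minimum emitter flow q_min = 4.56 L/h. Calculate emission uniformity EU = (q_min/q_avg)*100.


EU = (q_min/q_avg)*100 = (4.56/7.01)*100 = 65.0499%

65.0499 %


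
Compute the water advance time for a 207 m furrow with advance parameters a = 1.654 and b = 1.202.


t = (L/a)^(1/b)
t = (207/1.654)^(1/1.202)
t = 125.151149^(1/1.202)

55.5846 min


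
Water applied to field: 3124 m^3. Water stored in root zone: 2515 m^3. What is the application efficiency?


Ea = V_root / V_field * 100 = 2515 / 3124 * 100 = 80.5058%

80.5058 %


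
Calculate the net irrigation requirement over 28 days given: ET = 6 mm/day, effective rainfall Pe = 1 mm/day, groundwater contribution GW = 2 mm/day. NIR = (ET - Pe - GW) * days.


Daily deficit = ET - Pe - GW = 6 - 1 - 2 = 3 mm/day
NIR = 3 * 28 = 84 mm

84.0000 mm


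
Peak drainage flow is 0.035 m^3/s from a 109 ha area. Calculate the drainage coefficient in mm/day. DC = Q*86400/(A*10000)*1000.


DC = Q * 86400 / (A * 10000) * 1000
DC = 0.035 * 86400 / (109 * 10000) * 1000
DC = 3024000.0000 / 1090000

2.7743 mm/day


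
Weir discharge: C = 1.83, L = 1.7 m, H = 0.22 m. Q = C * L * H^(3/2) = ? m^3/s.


Q = C * L * H^(3/2) = 1.83 * 1.7 * 0.22^1.5 = 1.83 * 1.7 * 0.103189

0.3210 m^3/s


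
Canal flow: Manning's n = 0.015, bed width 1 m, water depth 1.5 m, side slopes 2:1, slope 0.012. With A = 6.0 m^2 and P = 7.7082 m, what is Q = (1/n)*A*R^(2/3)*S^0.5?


R = A/P = 6.0/7.7082 = 0.778392
Q = (1/0.015) * 6.0 * 0.778392^(2/3) * 0.012^0.5

37.0780 m^3/s


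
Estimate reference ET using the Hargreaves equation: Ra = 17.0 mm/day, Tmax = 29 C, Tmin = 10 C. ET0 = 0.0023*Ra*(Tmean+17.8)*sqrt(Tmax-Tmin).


Tmean = (Tmax + Tmin)/2 = (29 + 10)/2 = 19.5
ET0 = 0.0023 * 17.0 * (19.5 + 17.8) * sqrt(29 - 10)
ET0 = 0.0023 * 17.0 * 37.3 * 4.358899

6.3571 mm/day


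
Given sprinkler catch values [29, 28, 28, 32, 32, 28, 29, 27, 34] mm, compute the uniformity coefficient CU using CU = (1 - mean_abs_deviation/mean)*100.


mean = 29.666667 mm
MAD = 2.000000 mm
CU = (1 - 2.000000/29.666667)*100

93.2584 %


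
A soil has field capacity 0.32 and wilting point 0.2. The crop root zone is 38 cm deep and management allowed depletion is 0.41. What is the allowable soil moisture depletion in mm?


SMD = (FC - PWP) * d * MAD * 10
SMD = (0.32 - 0.2) * 38 * 0.41 * 10
SMD = 0.1200 * 38 * 0.41 * 10

18.6960 mm


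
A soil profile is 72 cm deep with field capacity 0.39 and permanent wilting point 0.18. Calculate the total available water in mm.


AWC = (FC - PWP) * d * 10
AWC = (0.39 - 0.18) * 72 * 10
AWC = 0.2100 * 72 * 10

151.2000 mm


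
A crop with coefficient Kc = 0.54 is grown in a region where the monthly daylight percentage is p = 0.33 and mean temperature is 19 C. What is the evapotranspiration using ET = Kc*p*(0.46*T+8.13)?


ET = Kc * p * (0.46*T + 8.13)
ET = 0.54 * 0.33 * (0.46*19 + 8.13)
ET = 0.54 * 0.33 * 16.8700

3.0062 mm/day


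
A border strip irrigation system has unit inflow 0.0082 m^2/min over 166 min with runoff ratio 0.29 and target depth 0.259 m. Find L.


L = q*t/((1+r)*Z)
L = 0.0082*166/((1+0.29)*0.259)
L = 1.3612/0.33411

4.0741 m


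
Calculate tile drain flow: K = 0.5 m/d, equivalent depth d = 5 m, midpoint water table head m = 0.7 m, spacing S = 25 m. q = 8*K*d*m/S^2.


q = 8*K*d*m/S^2
q = 8*0.5*5*0.7/25^2
q = 14.0000 / 625

0.0224 m/d


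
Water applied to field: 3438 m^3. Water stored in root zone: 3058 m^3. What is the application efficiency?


Ea = V_root / V_field * 100 = 3058 / 3438 * 100 = 88.9471%

88.9471 %


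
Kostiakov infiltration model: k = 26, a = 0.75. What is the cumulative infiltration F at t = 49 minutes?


F = k * t^a = 26 * 49^0.75
F = 26 * 18.520259

481.5267 mm


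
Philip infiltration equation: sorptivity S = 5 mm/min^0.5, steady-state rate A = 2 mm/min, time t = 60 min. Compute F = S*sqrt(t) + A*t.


F = S*sqrt(t) + A*t
F = 5*sqrt(60) + 2*60
F = 5*7.745967 + 120

158.7298 mm


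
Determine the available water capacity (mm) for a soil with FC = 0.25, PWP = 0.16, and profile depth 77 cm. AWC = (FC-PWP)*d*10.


AWC = (FC - PWP) * d * 10
AWC = (0.25 - 0.16) * 77 * 10
AWC = 0.0900 * 77 * 10

69.3000 mm


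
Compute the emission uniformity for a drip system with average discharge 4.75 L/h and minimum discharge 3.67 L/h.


EU = (q_min/q_avg)*100 = (3.67/4.75)*100 = 77.2632%

77.2632 %


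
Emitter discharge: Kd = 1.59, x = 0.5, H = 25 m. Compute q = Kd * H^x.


q = Kd * H^x = 1.59 * 25^0.5 = 1.59 * 5.000000

7.9500 L/h


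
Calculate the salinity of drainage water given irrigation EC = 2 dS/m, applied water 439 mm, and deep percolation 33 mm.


EC_dw = EC_iw * D_iw / D_dw
EC_dw = 2 * 439 / 33
EC_dw = 878 / 33

26.6061 dS/m


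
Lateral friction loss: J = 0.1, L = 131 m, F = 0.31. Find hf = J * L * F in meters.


hf = J * L * F = 0.1 * 131 * 0.31 = 4.0610 m

4.0610 m


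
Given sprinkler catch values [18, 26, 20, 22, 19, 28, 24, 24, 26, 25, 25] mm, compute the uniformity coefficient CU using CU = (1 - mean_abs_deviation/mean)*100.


mean = 23.363636 mm
MAD = 2.628099 mm
CU = (1 - 2.628099/23.363636)*100

88.7513 %


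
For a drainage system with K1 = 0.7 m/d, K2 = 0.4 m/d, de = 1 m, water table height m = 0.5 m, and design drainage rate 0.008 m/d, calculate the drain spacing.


S^2 = 8*K2*de*m/q + 4*K1*m^2/q
S^2 = 8*0.4*1*0.5/0.008 + 4*0.7*0.5^2/0.008
S = sqrt(287.5000)

16.9558 m


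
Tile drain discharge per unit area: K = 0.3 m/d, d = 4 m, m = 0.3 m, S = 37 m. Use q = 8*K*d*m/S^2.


q = 8*K*d*m/S^2
q = 8*0.3*4*0.3/37^2
q = 2.8800 / 1369

0.0021 m/d


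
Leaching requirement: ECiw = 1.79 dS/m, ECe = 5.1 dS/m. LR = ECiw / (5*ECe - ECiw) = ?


LR = ECiw / (5*ECe - ECiw)
LR = 1.79 / (5*5.1 - 1.79)
LR = 1.79 / 23.7100

0.0755


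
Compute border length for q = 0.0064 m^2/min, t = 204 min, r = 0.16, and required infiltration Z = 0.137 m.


L = q*t/((1+r)*Z)
L = 0.0064*204/((1+0.16)*0.137)
L = 1.3056/0.15892

8.2155 m


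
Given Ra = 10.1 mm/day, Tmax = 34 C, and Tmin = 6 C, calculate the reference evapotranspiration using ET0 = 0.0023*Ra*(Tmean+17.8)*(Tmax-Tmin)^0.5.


Tmean = (Tmax + Tmin)/2 = (34 + 6)/2 = 20.0
ET0 = 0.0023 * 10.1 * (20.0 + 17.8) * sqrt(34 - 6)
ET0 = 0.0023 * 10.1 * 37.8 * 5.291503

4.6464 mm/day


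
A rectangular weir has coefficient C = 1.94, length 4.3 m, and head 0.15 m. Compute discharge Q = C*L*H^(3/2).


Q = C * L * H^(3/2) = 1.94 * 4.3 * 0.15^1.5 = 1.94 * 4.3 * 0.058095

0.4846 m^3/s


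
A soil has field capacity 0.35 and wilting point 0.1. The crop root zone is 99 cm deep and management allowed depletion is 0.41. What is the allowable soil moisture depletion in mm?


SMD = (FC - PWP) * d * MAD * 10
SMD = (0.35 - 0.1) * 99 * 0.41 * 10
SMD = 0.2500 * 99 * 0.41 * 10

101.4750 mm


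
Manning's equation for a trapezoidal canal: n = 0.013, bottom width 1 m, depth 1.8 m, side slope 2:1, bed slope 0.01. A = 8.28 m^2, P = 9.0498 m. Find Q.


R = A/P = 8.28/9.0498 = 0.914937
Q = (1/0.013) * 8.28 * 0.914937^(2/3) * 0.01^0.5

60.0272 m^3/s


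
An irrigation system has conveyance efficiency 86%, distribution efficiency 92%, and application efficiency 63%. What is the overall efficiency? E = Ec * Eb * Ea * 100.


Ec = 0.86, Eb = 0.92, Ea = 0.63
E = 0.86 * 0.92 * 0.63 * 100 = 49.8456%

49.8456 %


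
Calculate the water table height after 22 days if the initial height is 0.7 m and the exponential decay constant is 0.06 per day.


m = m0 * exp(-k*t)
m = 0.7 * exp(-0.06 * 22)
m = 0.7 * exp(-1.3200)

0.1870 m


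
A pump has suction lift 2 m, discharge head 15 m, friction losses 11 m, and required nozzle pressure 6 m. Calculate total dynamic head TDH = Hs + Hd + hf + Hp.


TDH = Hs + Hd + hf + Hp = 2 + 15 + 11 + 6 = 34

34 m


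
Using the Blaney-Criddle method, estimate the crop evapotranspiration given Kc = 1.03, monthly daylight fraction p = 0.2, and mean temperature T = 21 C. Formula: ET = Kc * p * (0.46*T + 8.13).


ET = Kc * p * (0.46*T + 8.13)
ET = 1.03 * 0.2 * (0.46*21 + 8.13)
ET = 1.03 * 0.2 * 17.7900

3.6647 mm/day


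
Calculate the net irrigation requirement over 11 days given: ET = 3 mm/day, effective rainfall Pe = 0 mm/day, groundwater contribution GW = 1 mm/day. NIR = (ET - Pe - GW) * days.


Daily deficit = ET - Pe - GW = 3 - 0 - 1 = 2 mm/day
NIR = 2 * 11 = 22 mm

22.0000 mm


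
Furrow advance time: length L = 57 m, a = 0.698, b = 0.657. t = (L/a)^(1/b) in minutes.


t = (L/a)^(1/b)
t = (57/0.698)^(1/0.657)
t = 81.661891^(1/0.657)

813.2563 min


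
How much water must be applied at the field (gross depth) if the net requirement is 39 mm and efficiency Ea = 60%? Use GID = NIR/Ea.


Ea = 60% = 0.6
GID = NIR / Ea = 39 / 0.6 = 65.0000 mm

65.0000 mm


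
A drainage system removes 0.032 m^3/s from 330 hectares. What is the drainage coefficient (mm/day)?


DC = Q * 86400 / (A * 10000) * 1000
DC = 0.032 * 86400 / (330 * 10000) * 1000
DC = 2764800.0000 / 3300000

0.8378 mm/day


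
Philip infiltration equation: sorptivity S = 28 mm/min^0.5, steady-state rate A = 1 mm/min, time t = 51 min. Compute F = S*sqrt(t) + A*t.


F = S*sqrt(t) + A*t
F = 28*sqrt(51) + 1*51
F = 28*7.141428 + 51

250.9600 mm


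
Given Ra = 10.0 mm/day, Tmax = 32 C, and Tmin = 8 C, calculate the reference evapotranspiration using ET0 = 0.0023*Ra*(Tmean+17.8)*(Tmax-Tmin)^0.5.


Tmean = (Tmax + Tmin)/2 = (32 + 8)/2 = 20.0
ET0 = 0.0023 * 10.0 * (20.0 + 17.8) * sqrt(32 - 8)
ET0 = 0.0023 * 10.0 * 37.8 * 4.898979

4.2592 mm/day


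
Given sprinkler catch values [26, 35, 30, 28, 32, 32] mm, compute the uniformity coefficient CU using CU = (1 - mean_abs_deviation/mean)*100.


mean = 30.500000 mm
MAD = 2.500000 mm
CU = (1 - 2.500000/30.500000)*100

91.8033 %


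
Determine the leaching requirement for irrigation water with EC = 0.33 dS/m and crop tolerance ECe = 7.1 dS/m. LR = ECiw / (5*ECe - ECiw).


LR = ECiw / (5*ECe - ECiw)
LR = 0.33 / (5*7.1 - 0.33)
LR = 0.33 / 35.1700

0.0094


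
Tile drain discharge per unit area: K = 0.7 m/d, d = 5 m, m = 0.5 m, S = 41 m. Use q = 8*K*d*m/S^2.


q = 8*K*d*m/S^2
q = 8*0.7*5*0.5/41^2
q = 14.0000 / 1681

0.0083 m/d


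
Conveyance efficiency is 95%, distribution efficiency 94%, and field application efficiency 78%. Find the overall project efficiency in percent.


Ec = 0.95, Eb = 0.94, Ea = 0.78
E = 0.95 * 0.94 * 0.78 * 100 = 69.6540%

69.6540 %


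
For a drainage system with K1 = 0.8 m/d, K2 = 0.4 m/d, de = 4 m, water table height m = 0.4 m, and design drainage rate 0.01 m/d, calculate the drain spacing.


S^2 = 8*K2*de*m/q + 4*K1*m^2/q
S^2 = 8*0.4*4*0.4/0.01 + 4*0.8*0.4^2/0.01
S = sqrt(563.2000)

23.7318 m


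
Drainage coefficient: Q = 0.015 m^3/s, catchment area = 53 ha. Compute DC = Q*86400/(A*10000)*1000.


DC = Q * 86400 / (A * 10000) * 1000
DC = 0.015 * 86400 / (53 * 10000) * 1000
DC = 1296000.0000 / 530000

2.4453 mm/day


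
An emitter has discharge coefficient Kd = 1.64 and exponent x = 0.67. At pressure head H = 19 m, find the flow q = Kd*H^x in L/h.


q = Kd * H^x = 1.64 * 19^0.67 = 1.64 * 7.190596

11.7926 L/h


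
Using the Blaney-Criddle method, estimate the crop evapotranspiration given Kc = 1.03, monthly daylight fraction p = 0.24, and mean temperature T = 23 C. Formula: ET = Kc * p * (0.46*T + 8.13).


ET = Kc * p * (0.46*T + 8.13)
ET = 1.03 * 0.24 * (0.46*23 + 8.13)
ET = 1.03 * 0.24 * 18.7100

4.6251 mm/day


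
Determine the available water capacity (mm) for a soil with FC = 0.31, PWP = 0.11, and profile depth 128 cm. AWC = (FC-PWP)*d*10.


AWC = (FC - PWP) * d * 10
AWC = (0.31 - 0.11) * 128 * 10
AWC = 0.2000 * 128 * 10

256.0000 mm


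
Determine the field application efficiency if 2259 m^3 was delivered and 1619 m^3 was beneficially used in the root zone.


Ea = V_root / V_field * 100 = 1619 / 2259 * 100 = 71.6689%

71.6689 %


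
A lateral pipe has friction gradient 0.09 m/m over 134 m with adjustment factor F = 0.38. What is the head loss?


hf = J * L * F = 0.09 * 134 * 0.38 = 4.5828 m

4.5828 m


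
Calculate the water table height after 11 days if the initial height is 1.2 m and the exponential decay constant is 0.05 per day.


m = m0 * exp(-k*t)
m = 1.2 * exp(-0.05 * 11)
m = 1.2 * exp(-0.5500)

0.6923 m


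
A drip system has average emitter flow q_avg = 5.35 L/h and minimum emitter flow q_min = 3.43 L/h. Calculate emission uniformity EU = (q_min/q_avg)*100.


EU = (q_min/q_avg)*100 = (3.43/5.35)*100 = 64.1121%

64.1121 %


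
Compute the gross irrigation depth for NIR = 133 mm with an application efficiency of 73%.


Ea = 73% = 0.73
GID = NIR / Ea = 133 / 0.73 = 182.1918 mm

182.1918 mm


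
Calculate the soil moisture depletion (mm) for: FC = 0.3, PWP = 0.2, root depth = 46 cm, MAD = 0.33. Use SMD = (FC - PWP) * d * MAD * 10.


SMD = (FC - PWP) * d * MAD * 10
SMD = (0.3 - 0.2) * 46 * 0.33 * 10
SMD = 0.1000 * 46 * 0.33 * 10

15.1800 mm


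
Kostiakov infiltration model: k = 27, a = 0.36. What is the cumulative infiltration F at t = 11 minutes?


F = k * t^a = 27 * 11^0.36
F = 27 * 2.370835

64.0125 mm


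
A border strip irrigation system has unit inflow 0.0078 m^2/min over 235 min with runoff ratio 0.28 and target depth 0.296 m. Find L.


L = q*t/((1+r)*Z)
L = 0.0078*235/((1+0.28)*0.296)
L = 1.833/0.37888

4.8379 m


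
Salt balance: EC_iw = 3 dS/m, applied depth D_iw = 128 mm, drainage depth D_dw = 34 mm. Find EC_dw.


EC_dw = EC_iw * D_iw / D_dw
EC_dw = 3 * 128 / 34
EC_dw = 384 / 34

11.2941 dS/m


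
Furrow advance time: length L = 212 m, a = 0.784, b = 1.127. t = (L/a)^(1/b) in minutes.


t = (L/a)^(1/b)
t = (212/0.784)^(1/1.127)
t = 270.408163^(1/1.127)

143.8663 min


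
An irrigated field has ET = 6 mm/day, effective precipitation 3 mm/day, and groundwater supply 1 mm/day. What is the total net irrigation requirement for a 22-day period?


Daily deficit = ET - Pe - GW = 6 - 3 - 1 = 2 mm/day
NIR = 2 * 22 = 44 mm

44.0000 mm


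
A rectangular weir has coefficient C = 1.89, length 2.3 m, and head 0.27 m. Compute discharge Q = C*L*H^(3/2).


Q = C * L * H^(3/2) = 1.89 * 2.3 * 0.27^1.5 = 1.89 * 2.3 * 0.140296

0.6099 m^3/s


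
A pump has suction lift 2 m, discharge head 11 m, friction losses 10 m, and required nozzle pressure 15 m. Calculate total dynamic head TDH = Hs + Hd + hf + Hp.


TDH = Hs + Hd + hf + Hp = 2 + 11 + 10 + 15 = 38

38 m


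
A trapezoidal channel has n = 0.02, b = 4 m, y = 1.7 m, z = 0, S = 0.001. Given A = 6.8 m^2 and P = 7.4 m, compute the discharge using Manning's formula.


R = A/P = 6.8/7.4 = 0.918919
Q = (1/0.02) * 6.8 * 0.918919^(2/3) * 0.001^0.5

10.1624 m^3/s


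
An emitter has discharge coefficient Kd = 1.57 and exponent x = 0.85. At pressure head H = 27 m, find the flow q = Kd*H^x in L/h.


q = Kd * H^x = 1.57 * 27^0.85 = 1.57 * 16.468695

25.8559 L/h


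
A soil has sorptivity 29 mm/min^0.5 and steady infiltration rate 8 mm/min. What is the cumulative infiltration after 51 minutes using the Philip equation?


F = S*sqrt(t) + A*t
F = 29*sqrt(51) + 8*51
F = 29*7.141428 + 408

615.1014 mm


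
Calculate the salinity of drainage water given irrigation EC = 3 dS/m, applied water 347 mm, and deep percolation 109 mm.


EC_dw = EC_iw * D_iw / D_dw
EC_dw = 3 * 347 / 109
EC_dw = 1041 / 109

9.5505 dS/m


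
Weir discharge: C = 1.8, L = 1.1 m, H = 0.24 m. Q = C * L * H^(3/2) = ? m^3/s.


Q = C * L * H^(3/2) = 1.8 * 1.1 * 0.24^1.5 = 1.8 * 1.1 * 0.117576

0.2328 m^3/s


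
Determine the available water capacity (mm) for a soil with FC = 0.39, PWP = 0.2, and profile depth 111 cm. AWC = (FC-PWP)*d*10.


AWC = (FC - PWP) * d * 10
AWC = (0.39 - 0.2) * 111 * 10
AWC = 0.1900 * 111 * 10

210.9000 mm


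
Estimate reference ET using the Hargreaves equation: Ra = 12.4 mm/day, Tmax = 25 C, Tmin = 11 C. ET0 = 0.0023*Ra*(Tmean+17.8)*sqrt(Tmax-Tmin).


Tmean = (Tmax + Tmin)/2 = (25 + 11)/2 = 18.0
ET0 = 0.0023 * 12.4 * (18.0 + 17.8) * sqrt(25 - 11)
ET0 = 0.0023 * 12.4 * 35.8 * 3.741657

3.8203 mm/day


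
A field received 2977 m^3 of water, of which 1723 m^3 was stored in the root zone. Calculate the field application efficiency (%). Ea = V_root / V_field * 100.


Ea = V_root / V_field * 100 = 1723 / 2977 * 100 = 57.8771%

57.8771 %


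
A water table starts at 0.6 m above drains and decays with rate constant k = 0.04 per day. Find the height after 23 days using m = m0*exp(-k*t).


m = m0 * exp(-k*t)
m = 0.6 * exp(-0.04 * 23)
m = 0.6 * exp(-0.9200)

0.2391 m


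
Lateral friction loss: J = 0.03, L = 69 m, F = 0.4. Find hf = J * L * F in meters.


hf = J * L * F = 0.03 * 69 * 0.4 = 0.8280 m

0.8280 m


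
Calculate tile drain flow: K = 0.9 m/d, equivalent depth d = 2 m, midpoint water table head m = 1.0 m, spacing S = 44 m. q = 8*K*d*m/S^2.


q = 8*K*d*m/S^2
q = 8*0.9*2*1.0/44^2
q = 14.4000 / 1936

0.0074 m/d


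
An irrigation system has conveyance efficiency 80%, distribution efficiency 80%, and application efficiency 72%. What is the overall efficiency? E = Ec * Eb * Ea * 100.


Ec = 0.8, Eb = 0.8, Ea = 0.72
E = 0.8 * 0.8 * 0.72 * 100 = 46.0800%

46.0800 %


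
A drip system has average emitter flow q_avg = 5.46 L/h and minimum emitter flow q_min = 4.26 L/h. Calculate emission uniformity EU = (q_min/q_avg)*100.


EU = (q_min/q_avg)*100 = (4.26/5.46)*100 = 78.0220%

78.0220 %


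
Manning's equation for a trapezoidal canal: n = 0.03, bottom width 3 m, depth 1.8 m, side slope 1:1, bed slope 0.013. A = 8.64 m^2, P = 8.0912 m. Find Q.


R = A/P = 8.64/8.0912 = 1.067827
Q = (1/0.03) * 8.64 * 1.067827^(2/3) * 0.013^0.5

34.3056 m^3/s


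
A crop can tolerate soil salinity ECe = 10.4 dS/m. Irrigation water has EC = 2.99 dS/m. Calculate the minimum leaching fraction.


LR = ECiw / (5*ECe - ECiw)
LR = 2.99 / (5*10.4 - 2.99)
LR = 2.99 / 49.0100

0.0610


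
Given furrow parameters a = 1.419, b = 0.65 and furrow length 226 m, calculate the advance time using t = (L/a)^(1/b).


t = (L/a)^(1/b)
t = (226/1.419)^(1/0.65)
t = 159.267089^(1/0.65)

2442.7905 min


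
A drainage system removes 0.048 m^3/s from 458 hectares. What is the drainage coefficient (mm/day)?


DC = Q * 86400 / (A * 10000) * 1000
DC = 0.048 * 86400 / (458 * 10000) * 1000
DC = 4147200.0000 / 4580000

0.9055 mm/day


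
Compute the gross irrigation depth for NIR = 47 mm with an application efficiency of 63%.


Ea = 63% = 0.63
GID = NIR / Ea = 47 / 0.63 = 74.6032 mm

74.6032 mm


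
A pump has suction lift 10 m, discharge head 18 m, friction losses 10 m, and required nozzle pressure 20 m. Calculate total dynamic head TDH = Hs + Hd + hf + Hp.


TDH = Hs + Hd + hf + Hp = 10 + 18 + 10 + 20 = 58

58 m


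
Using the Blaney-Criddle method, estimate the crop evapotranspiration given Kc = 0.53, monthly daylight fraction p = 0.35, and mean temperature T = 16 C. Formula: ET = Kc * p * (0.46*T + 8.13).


ET = Kc * p * (0.46*T + 8.13)
ET = 0.53 * 0.35 * (0.46*16 + 8.13)
ET = 0.53 * 0.35 * 15.4900

2.8734 mm/day


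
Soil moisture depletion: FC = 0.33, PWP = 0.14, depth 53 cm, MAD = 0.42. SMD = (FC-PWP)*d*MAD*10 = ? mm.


SMD = (FC - PWP) * d * MAD * 10
SMD = (0.33 - 0.14) * 53 * 0.42 * 10
SMD = 0.1900 * 53 * 0.42 * 10

42.2940 mm


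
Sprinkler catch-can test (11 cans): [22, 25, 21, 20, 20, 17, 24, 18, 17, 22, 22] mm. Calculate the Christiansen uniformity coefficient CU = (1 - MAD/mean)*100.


mean = 20.727273 mm
MAD = 2.115702 mm
CU = (1 - 2.115702/20.727273)*100

89.7927 %


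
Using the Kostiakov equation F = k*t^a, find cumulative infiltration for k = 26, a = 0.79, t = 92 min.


F = k * t^a = 26 * 92^0.79
F = 26 * 35.595278

925.4772 mm


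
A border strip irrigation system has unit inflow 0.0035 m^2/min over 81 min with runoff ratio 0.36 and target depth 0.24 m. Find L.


L = q*t/((1+r)*Z)
L = 0.0035*81/((1+0.36)*0.24)
L = 0.2835/0.3264

0.8686 m


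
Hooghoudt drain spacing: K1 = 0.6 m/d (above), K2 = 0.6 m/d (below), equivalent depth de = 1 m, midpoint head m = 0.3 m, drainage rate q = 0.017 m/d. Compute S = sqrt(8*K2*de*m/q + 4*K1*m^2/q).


S^2 = 8*K2*de*m/q + 4*K1*m^2/q
S^2 = 8*0.6*1*0.3/0.017 + 4*0.6*0.3^2/0.017
S = sqrt(97.4118)

9.8697 m


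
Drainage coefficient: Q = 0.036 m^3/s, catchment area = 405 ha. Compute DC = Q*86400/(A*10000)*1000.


DC = Q * 86400 / (A * 10000) * 1000
DC = 0.036 * 86400 / (405 * 10000) * 1000
DC = 3110400.0000 / 4050000

0.7680 mm/day


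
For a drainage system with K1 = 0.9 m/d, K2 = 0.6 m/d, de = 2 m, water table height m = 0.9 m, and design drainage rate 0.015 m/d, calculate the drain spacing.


S^2 = 8*K2*de*m/q + 4*K1*m^2/q
S^2 = 8*0.6*2*0.9/0.015 + 4*0.9*0.9^2/0.015
S = sqrt(770.4000)

27.7561 m


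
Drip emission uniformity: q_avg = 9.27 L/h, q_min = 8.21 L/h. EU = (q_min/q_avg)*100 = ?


EU = (q_min/q_avg)*100 = (8.21/9.27)*100 = 88.5653%

88.5653 %


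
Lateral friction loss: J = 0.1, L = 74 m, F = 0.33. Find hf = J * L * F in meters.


hf = J * L * F = 0.1 * 74 * 0.33 = 2.4420 m

2.4420 m


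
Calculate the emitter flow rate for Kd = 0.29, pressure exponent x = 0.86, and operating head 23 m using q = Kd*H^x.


q = Kd * H^x = 0.29 * 23^0.86 = 0.29 * 14.828115

4.3002 L/h


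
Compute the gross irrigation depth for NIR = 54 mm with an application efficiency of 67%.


Ea = 67% = 0.67
GID = NIR / Ea = 54 / 0.67 = 80.5970 mm

80.5970 mm


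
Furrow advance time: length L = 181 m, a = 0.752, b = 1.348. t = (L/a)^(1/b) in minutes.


t = (L/a)^(1/b)
t = (181/0.752)^(1/1.348)
t = 240.691489^(1/1.348)

58.4335 min


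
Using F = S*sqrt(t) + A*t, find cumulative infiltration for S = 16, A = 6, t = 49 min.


F = S*sqrt(t) + A*t
F = 16*sqrt(49) + 6*49
F = 16*7.000000 + 294

406.0000 mm


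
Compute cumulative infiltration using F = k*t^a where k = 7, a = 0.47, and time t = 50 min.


F = k * t^a = 7 * 50^0.47
F = 7 * 6.288049

44.0163 mm


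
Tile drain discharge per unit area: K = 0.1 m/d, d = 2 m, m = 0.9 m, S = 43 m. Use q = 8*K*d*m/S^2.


q = 8*K*d*m/S^2
q = 8*0.1*2*0.9/43^2
q = 1.4400 / 1849

7.7880e-04 m/d


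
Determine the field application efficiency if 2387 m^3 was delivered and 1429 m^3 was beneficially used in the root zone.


Ea = V_root / V_field * 100 = 1429 / 2387 * 100 = 59.8659%

59.8659 %


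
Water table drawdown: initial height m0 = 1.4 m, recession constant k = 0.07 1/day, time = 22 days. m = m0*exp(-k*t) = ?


m = m0 * exp(-k*t)
m = 1.4 * exp(-0.07 * 22)
m = 1.4 * exp(-1.5400)

0.3001 m


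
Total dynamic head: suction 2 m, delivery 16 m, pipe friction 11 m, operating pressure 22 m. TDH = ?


TDH = Hs + Hd + hf + Hp = 2 + 16 + 11 + 22 = 51

51 m


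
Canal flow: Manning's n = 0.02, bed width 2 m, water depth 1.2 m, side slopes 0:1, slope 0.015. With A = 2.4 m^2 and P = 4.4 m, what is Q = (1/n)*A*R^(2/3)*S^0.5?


R = A/P = 2.4/4.4 = 0.545455
Q = (1/0.02) * 2.4 * 0.545455^(2/3) * 0.015^0.5

9.8114 m^3/s


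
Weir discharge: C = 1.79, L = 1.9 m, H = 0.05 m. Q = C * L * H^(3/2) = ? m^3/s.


Q = C * L * H^(3/2) = 1.79 * 1.9 * 0.05^1.5 = 1.79 * 1.9 * 0.011180

0.0380 m^3/s


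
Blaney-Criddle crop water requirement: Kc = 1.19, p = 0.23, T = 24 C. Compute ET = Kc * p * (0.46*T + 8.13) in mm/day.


ET = Kc * p * (0.46*T + 8.13)
ET = 1.19 * 0.23 * (0.46*24 + 8.13)
ET = 1.19 * 0.23 * 19.1700

5.2468 mm/day


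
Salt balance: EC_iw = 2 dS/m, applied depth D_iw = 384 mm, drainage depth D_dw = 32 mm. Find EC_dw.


EC_dw = EC_iw * D_iw / D_dw
EC_dw = 2 * 384 / 32
EC_dw = 768 / 32

24.0000 dS/m


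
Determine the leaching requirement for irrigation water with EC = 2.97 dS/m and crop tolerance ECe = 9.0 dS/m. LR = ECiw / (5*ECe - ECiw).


LR = ECiw / (5*ECe - ECiw)
LR = 2.97 / (5*9.0 - 2.97)
LR = 2.97 / 42.0300

0.0707


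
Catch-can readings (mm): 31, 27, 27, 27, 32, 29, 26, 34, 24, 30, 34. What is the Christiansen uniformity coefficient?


mean = 29.181818 mm
MAD = 2.743802 mm
CU = (1 - 2.743802/29.181818)*100

90.5976 %


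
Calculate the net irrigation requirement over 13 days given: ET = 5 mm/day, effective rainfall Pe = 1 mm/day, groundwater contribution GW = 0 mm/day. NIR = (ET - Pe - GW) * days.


Daily deficit = ET - Pe - GW = 5 - 1 - 0 = 4 mm/day
NIR = 4 * 13 = 52 mm

52.0000 mm


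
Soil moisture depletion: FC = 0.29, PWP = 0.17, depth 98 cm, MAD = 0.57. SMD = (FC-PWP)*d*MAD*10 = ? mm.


SMD = (FC - PWP) * d * MAD * 10
SMD = (0.29 - 0.17) * 98 * 0.57 * 10
SMD = 0.1200 * 98 * 0.57 * 10

67.0320 mm


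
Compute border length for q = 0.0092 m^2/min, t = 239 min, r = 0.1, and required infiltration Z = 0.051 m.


L = q*t/((1+r)*Z)
L = 0.0092*239/((1+0.1)*0.051)
L = 2.1988/0.0561

39.1943 m


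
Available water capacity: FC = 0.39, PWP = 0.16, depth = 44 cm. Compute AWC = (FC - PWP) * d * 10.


AWC = (FC - PWP) * d * 10
AWC = (0.39 - 0.16) * 44 * 10
AWC = 0.2300 * 44 * 10

101.2000 mm


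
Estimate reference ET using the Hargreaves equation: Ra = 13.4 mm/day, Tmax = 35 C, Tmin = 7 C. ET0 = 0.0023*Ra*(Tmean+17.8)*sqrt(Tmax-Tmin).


Tmean = (Tmax + Tmin)/2 = (35 + 7)/2 = 21.0
ET0 = 0.0023 * 13.4 * (21.0 + 17.8) * sqrt(35 - 7)
ET0 = 0.0023 * 13.4 * 38.8 * 5.291503

6.3277 mm/day


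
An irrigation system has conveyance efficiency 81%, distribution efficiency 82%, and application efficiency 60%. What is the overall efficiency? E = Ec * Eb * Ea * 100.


Ec = 0.81, Eb = 0.82, Ea = 0.6
E = 0.81 * 0.82 * 0.6 * 100 = 39.8520%

39.8520 %


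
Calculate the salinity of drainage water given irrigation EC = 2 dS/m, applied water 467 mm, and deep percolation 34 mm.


EC_dw = EC_iw * D_iw / D_dw
EC_dw = 2 * 467 / 34
EC_dw = 934 / 34

27.4706 dS/m


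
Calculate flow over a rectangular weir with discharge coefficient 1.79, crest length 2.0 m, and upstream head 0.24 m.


Q = C * L * H^(3/2) = 1.79 * 2.0 * 0.24^1.5 = 1.79 * 2.0 * 0.117576

0.4209 m^3/s


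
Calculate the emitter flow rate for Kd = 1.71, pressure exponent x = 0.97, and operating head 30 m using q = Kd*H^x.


q = Kd * H^x = 1.71 * 30^0.97 = 1.71 * 27.089913

46.3238 L/h


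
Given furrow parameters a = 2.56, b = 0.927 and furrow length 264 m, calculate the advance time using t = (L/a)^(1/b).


t = (L/a)^(1/b)
t = (264/2.56)^(1/0.927)
t = 103.125000^(1/0.927)

148.5640 min


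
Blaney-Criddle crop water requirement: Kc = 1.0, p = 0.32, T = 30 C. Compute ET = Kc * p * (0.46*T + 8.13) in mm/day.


ET = Kc * p * (0.46*T + 8.13)
ET = 1.0 * 0.32 * (0.46*30 + 8.13)
ET = 1.0 * 0.32 * 21.9300

7.0176 mm/day


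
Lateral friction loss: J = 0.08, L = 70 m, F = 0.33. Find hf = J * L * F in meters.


hf = J * L * F = 0.08 * 70 * 0.33 = 1.8480 m

1.8480 m


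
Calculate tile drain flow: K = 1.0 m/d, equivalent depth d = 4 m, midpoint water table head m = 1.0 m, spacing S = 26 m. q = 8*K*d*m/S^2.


q = 8*K*d*m/S^2
q = 8*1.0*4*1.0/26^2
q = 32.0000 / 676

0.0473 m/d


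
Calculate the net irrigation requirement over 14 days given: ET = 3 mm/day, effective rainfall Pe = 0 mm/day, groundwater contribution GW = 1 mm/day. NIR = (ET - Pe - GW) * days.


Daily deficit = ET - Pe - GW = 3 - 0 - 1 = 2 mm/day
NIR = 2 * 14 = 28 mm

28.0000 mm


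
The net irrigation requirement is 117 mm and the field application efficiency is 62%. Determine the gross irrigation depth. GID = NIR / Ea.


Ea = 62% = 0.62
GID = NIR / Ea = 117 / 0.62 = 188.7097 mm

188.7097 mm


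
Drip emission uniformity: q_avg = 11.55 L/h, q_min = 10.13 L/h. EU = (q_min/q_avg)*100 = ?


EU = (q_min/q_avg)*100 = (10.13/11.55)*100 = 87.7056%

87.7056 %


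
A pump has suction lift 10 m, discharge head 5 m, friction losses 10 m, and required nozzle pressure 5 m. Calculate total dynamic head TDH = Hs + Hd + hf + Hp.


TDH = Hs + Hd + hf + Hp = 10 + 5 + 10 + 5 = 30

30 m


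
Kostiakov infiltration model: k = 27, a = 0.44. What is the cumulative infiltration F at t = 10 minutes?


F = k * t^a = 27 * 10^0.44
F = 27 * 2.754229

74.3642 mm


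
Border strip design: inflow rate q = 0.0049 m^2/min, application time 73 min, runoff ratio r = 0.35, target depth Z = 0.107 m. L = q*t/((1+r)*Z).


L = q*t/((1+r)*Z)
L = 0.0049*73/((1+0.35)*0.107)
L = 0.3577/0.14445

2.4763 m


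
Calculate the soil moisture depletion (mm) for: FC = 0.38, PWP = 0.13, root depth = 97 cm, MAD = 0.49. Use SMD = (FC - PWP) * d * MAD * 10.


SMD = (FC - PWP) * d * MAD * 10
SMD = (0.38 - 0.13) * 97 * 0.49 * 10
SMD = 0.2500 * 97 * 0.49 * 10

118.8250 mm


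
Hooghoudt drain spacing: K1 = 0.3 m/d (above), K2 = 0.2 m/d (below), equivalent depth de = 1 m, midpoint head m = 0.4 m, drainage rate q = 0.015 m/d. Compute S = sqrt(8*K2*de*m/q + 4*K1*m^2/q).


S^2 = 8*K2*de*m/q + 4*K1*m^2/q
S^2 = 8*0.2*1*0.4/0.015 + 4*0.3*0.4^2/0.015
S = sqrt(55.4667)

7.4476 m


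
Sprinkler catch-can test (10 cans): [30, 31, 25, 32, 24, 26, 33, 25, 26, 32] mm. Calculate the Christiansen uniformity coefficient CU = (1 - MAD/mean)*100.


mean = 28.400000 mm
MAD = 3.200000 mm
CU = (1 - 3.200000/28.400000)*100

88.7324 %


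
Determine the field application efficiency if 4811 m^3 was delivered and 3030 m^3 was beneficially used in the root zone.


Ea = V_root / V_field * 100 = 3030 / 4811 * 100 = 62.9807%

62.9807 %


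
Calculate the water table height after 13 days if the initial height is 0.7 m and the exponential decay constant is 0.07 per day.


m = m0 * exp(-k*t)
m = 0.7 * exp(-0.07 * 13)
m = 0.7 * exp(-0.9100)

0.2818 m


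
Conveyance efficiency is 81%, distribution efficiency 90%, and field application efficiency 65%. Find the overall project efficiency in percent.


Ec = 0.81, Eb = 0.9, Ea = 0.65
E = 0.81 * 0.9 * 0.65 * 100 = 47.3850%

47.3850 %


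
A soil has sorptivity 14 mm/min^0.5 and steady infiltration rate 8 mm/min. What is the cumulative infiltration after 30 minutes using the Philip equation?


F = S*sqrt(t) + A*t
F = 14*sqrt(30) + 8*30
F = 14*5.477226 + 240

316.6812 mm


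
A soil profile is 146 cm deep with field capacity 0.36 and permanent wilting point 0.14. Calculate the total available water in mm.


AWC = (FC - PWP) * d * 10
AWC = (0.36 - 0.14) * 146 * 10
AWC = 0.2200 * 146 * 10

321.2000 mm


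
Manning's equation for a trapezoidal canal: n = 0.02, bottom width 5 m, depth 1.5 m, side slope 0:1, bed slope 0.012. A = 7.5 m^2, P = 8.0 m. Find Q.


R = A/P = 7.5/8.0 = 0.937500
Q = (1/0.02) * 7.5 * 0.937500^(2/3) * 0.012^0.5

39.3492 m^3/s


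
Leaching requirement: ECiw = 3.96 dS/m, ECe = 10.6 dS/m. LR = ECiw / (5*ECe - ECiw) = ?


LR = ECiw / (5*ECe - ECiw)
LR = 3.96 / (5*10.6 - 3.96)
LR = 3.96 / 49.0400

0.0808
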